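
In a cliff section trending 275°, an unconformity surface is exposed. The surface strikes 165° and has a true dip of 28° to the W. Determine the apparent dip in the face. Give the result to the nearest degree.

27°

The section lies 70° from the strike.
tan α = tan 28° × sin 70° = 0.5317 × 0.9397 = 0.4996
α = arctan(0.4996) = 26.55°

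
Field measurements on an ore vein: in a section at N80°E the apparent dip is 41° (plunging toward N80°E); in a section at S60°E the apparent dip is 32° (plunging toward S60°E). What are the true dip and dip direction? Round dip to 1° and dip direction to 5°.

Each apparent-dip line lies in the plane. As unit vectors (x east, y north, z up), v₁ plunges 41°→N80°E and v₂ plunges 32°→S60°E.
n = v₁ × v₂ = (0.348, 0.088, 0.411) (taken with n_z > 0).
Dip δ = arctan(|n_h|/n_z) = arctan(0.359/0.411) = 41.1°.
The horizontal component of n points toward azimuth atan2(n_x, n_y) = 76°, the dip direction.

true dip 41°, dip direction 075°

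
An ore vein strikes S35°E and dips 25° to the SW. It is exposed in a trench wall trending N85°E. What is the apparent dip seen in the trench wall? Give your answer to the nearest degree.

22°

The strike is S35°E and the section trends N85°E; the acute angle between them is β = 60°.
tan(apparent dip) = tan 25° · sin 60° = 0.4038
apparent dip = arctan 0.4038 = 21.99°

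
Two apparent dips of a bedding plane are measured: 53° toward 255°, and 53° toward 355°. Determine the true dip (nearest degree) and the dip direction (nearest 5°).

Each apparent-dip line lies in the plane. As unit vectors (x east, y north, z up), v₁ plunges 53°→255° and v₂ plunges 53°→355°.
Cross product v₁ × v₂ gives the pole to the plane: n ∝ (-0.603, 0.422, 0.357).
Dip δ = arctan(|n_h|/n_z) = arctan(0.736/0.357) = 64.2°.
Dip direction = azimuth of (n_x, n_y) = atan2(-0.603, 0.422) = 305°.

true dip 64°, dip direction 305°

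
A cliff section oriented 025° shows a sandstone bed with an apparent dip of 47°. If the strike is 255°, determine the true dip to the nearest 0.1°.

The section is 50° from the strike.
tan(true dip) = tan 47° / sin 50° = 1.3999
δ = arctan(1.3999) = 54.46°

54.5°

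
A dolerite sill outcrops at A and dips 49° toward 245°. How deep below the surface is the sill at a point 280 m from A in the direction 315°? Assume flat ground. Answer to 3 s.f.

110 m

The hole lies 70° from the dip direction, so the down-dip offset is 280 × cos 70° = 95.77 m.
Depth = down-dip offset × tan(dip) = 95.77 × tan 49° = 95.77 × 1.1504
Depth = 110.17 m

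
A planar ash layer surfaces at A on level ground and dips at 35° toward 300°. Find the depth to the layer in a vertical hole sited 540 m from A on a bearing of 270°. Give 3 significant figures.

The hole lies 30° from the dip direction, so the down-dip offset is 540 × cos 30° = 467.65 m.
Depth = down-dip offset × tan(dip) = 467.65 × tan 35° = 467.65 × 0.7002
Depth = 327.45 m

327 m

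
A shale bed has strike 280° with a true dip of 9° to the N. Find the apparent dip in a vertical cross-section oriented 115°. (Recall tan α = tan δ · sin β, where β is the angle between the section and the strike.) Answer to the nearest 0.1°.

2.3°

The section lies 15° from the strike.
tan α = tan 9° × sin 15° = 0.1584 × 0.2588 = 0.0410
α = arctan(0.0410) = 2.35°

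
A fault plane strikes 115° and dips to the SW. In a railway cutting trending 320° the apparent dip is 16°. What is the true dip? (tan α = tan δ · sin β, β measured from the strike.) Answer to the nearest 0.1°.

β = acute angle between strike 115° and section 320° = 25°.
tan(true dip) = tan 16° / sin 25° = 0.6785
δ = arctan(0.6785) = 34.16°

34.2°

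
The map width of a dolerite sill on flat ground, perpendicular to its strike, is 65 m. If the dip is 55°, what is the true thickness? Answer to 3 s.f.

True thickness t = w · sin(dip) = 65 × sin 55°
t = 65 × 0.8192 = 53.245 m

53.2 m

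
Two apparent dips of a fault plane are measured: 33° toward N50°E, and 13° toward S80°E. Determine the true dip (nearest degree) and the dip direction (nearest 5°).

Represent each trace as a vector plunging at its apparent dip toward its trend (east-north-up frame): v₁ = (0.642, 0.539, -0.545), v₂ = (0.960, -0.169, -0.225).
Cross product v₁ × v₂ gives the pole to the plane: n ∝ (0.213, 0.378, 0.626).
True dip = arccos(n_z / |n|) = arccos(0.8217) = 34.7°.
Dip direction = atan2(0.213, 0.378) = 29° (azimuth of n's horizontal projection).

true dip 35°, dip direction 030°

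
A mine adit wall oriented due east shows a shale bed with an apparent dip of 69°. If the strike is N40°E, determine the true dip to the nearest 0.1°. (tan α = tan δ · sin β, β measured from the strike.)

73.6°

β = acute angle between strike N40°E and section due east = 50°.
tan(true dip) = tan 69° / sin 50° = 3.4007
δ = arctan(3.4007) = 73.61°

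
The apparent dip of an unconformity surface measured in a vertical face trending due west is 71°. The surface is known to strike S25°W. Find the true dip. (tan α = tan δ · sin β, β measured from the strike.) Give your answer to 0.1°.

The section is 65° from the strike.
tan(true dip) = tan 71° / sin 65° = 3.2044
true dip = arctan 3.2044 = 72.67°

72.7°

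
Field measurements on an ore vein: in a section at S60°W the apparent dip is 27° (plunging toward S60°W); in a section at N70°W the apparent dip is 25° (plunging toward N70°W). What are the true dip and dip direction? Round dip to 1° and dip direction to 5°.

true dip 28°, dip direction 260°

The two traces are lines in the plane: v₁ = (sin 240°·cos 27°, cos 240°·cos 27°, −sin 27°), v₂ = (sin 290°·cos 25°, cos 290°·cos 25°, −sin 25°).
Cross product v₁ × v₂ gives the pole to the plane: n ∝ (-0.329, -0.061, 0.619).
tan δ = √(n_x²+n_y²)/n_z = 0.335/0.619, so δ = 28.4°.
Dip direction = azimuth of (n_x, n_y) = atan2(-0.329, -0.061) = 260°.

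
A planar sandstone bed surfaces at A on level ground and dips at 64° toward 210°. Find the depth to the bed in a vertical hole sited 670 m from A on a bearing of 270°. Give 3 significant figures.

The hole lies 60° from the dip direction, so the down-dip offset is 670 × cos 60° = 335.00 m.
Depth = down-dip offset × tan(dip) = 335.00 × tan 64° = 335.00 × 2.0503
Depth = 686.85 m

687 m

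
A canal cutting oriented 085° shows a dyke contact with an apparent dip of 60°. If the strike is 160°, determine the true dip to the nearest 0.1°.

60.9°

β = acute angle between strike 160° and section 085° = 75°.
tan δ = tan α / sin β = tan 60° / sin 75° = 1.7321 / 0.9659 = 1.7932
δ = arctan(1.7932) = 60.85°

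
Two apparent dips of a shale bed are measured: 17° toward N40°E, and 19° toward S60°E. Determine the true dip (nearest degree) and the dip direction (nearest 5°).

The two traces are lines in the plane: v₁ = (sin 40°·cos 17°, cos 40°·cos 17°, −sin 17°), v₂ = (sin 120°·cos 19°, cos 120°·cos 19°, −sin 19°).
n = v₁ × v₂ = (0.377, 0.039, 0.890) (taken with n_z > 0).
tan δ = √(n_x²+n_y²)/n_z = 0.379/0.890, so δ = 23.0°.
Dip direction = azimuth of (n_x, n_y) = atan2(0.377, 0.039) = 84°.

true dip 23°, dip direction 085°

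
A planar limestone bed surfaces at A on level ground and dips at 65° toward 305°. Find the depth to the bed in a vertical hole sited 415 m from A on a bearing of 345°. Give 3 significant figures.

The hole lies 40° from the dip direction, so the down-dip offset is 415 × cos 40° = 317.91 m.
Depth = down-dip offset × tan(dip) = 317.91 × tan 65° = 317.91 × 2.1445
Depth = 681.76 m

682 m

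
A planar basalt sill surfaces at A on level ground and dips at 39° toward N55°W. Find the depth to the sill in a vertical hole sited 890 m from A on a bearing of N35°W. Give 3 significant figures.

677 m

The hole lies 20° from the dip direction, so the down-dip offset is 890 × cos 20° = 836.33 m.
Depth = down-dip offset × tan(dip) = 836.33 × tan 39° = 836.33 × 0.8098
Depth = 677.24 m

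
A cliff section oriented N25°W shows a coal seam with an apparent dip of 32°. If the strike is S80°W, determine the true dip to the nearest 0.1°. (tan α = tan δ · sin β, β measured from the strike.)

32.9°

The section is 75° from the strike.
tan δ = tan α / sin β = tan 32° / sin 75° = 0.6249 / 0.9659 = 0.6469
true dip = arctan 0.6469 = 32.90°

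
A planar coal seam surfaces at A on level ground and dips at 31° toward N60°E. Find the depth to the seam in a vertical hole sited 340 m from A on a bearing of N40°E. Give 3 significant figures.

192 m

The hole lies 20° from the dip direction, so the down-dip offset is 340 × cos 20° = 319.50 m.
Depth = down-dip offset × tan(dip) = 319.50 × tan 31° = 319.50 × 0.6009
Depth = 191.97 m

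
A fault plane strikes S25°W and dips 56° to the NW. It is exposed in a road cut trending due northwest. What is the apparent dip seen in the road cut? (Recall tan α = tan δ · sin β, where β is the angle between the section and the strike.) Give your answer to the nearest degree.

The strike is S25°W and the section trends due northwest; the acute angle between them is β = 70°.
tan α = tan 56° × sin 70° = 1.4826 × 0.9397 = 1.3932
apparent dip = arctan 1.3932 = 54.33°

54°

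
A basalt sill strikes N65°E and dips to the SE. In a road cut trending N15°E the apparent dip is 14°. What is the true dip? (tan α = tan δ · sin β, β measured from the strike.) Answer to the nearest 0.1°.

18.0°

β = acute angle between strike N65°E and section N15°E = 50°.
tan(true dip) = tan 14° / sin 50° = 0.3255
true dip = arctan 0.3255 = 18.03°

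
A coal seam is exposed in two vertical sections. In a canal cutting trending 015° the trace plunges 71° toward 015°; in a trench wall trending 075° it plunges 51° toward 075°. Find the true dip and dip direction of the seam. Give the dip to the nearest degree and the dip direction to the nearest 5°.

The two traces are lines in the plane: v₁ = (sin 15°·cos 71°, cos 15°·cos 71°, −sin 71°), v₂ = (sin 75°·cos 51°, cos 75°·cos 51°, −sin 51°).
The plane normal is n = v₁ × v₂ ∝ (0.090, 0.509, 0.177).
Dip δ = arctan(|n_h|/n_z) = arctan(0.517/0.177) = 71.1°.
The horizontal component of n points toward azimuth atan2(n_x, n_y) = 10°, the dip direction.

true dip 71°, dip direction 010°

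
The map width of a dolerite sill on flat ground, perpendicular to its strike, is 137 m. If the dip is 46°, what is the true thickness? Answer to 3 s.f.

True thickness t = w · sin(dip) = 137 × sin 46°
t = 137 × 0.7193 = 98.550 m

98.5 m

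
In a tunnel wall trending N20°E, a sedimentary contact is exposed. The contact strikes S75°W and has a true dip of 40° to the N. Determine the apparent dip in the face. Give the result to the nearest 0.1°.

34.5°

Angle between strike (S75°W) and section (N20°E): β = 55°.
tan(apparent dip) = tan 40° · sin 55° = 0.6874
α = arctan(0.6874) = 34.50°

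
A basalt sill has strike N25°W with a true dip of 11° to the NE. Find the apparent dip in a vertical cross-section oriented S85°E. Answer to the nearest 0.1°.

Angle between strike (N25°W) and section (S85°E): β = 60°.
tan(apparent dip) = tan 11° · sin 60° = 0.1683
apparent dip = arctan 0.1683 = 9.56°

9.6°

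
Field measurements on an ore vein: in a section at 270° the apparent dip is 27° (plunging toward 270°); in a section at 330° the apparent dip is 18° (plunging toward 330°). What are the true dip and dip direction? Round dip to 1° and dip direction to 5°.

Each apparent-dip line lies in the plane. As unit vectors (x east, y north, z up), v₁ plunges 27°→270° and v₂ plunges 18°→330°.
Cross product v₁ × v₂ gives the pole to the plane: n ∝ (-0.374, 0.059, 0.734).
True dip = arccos(n_z / |n|) = arccos(0.8887) = 27.3°.
Dip direction = atan2(-0.374, 0.059) = 279° (azimuth of n's horizontal projection).

true dip 27°, dip direction 280°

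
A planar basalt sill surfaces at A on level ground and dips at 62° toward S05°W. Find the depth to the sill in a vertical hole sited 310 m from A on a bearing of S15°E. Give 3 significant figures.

548 m

The hole lies 20° from the dip direction, so the down-dip offset is 310 × cos 20° = 291.30 m.
Depth = down-dip offset × tan(dip) = 291.30 × tan 62° = 291.30 × 1.8807
Depth = 547.86 m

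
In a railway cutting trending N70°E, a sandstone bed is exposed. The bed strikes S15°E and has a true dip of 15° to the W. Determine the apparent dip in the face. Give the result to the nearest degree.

Angle between strike (S15°E) and section (N70°E): β = 85°.
tan(apparent dip) = tan 15° · sin 85° = 0.2669
α = arctan(0.2669) = 14.95°

15°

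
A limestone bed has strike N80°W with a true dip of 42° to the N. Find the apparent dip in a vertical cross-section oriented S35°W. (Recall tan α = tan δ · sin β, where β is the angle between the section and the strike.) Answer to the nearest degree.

The strike is N80°W and the section trends S35°W; the acute angle between them is β = 65°.
tan(apparent dip) = tan 42° · sin 65° = 0.8160
α = arctan(0.8160) = 39.22°

39°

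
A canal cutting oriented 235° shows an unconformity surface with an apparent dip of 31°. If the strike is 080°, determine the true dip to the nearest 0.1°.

54.9°

β = acute angle between strike 080° and section 235° = 25°.
tan(true dip) = tan 31° / sin 25° = 1.4218
true dip = arctan 1.4218 = 54.88°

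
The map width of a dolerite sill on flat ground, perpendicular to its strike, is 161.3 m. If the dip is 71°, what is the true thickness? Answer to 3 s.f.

153 m

True thickness t = w · sin(dip) = 161.3 × sin 71°
t = 161.3 × 0.9455 = 152.512 m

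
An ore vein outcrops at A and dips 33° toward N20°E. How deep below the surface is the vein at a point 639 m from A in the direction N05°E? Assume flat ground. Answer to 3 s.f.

The hole lies 15° from the dip direction, so the down-dip offset is 639 × cos 15° = 617.23 m.
Depth = down-dip offset × tan(dip) = 617.23 × tan 33° = 617.23 × 0.6494
Depth = 400.83 m

401 m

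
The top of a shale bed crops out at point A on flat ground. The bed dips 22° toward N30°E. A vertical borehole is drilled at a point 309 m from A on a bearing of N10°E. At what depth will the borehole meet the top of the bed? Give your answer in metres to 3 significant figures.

The hole lies 20° from the dip direction, so the down-dip offset is 309 × cos 20° = 290.37 m.
Depth = down-dip offset × tan(dip) = 290.37 × tan 22° = 290.37 × 0.4040
Depth = 117.32 m

117 m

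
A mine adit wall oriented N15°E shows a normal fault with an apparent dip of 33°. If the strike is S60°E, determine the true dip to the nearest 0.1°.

33.9°

β = acute angle between strike S60°E and section N15°E = 75°.
tan δ = tan α / sin β = tan 33° / sin 75° = 0.6494 / 0.9659 = 0.6723
true dip = arctan 0.6723 = 33.91°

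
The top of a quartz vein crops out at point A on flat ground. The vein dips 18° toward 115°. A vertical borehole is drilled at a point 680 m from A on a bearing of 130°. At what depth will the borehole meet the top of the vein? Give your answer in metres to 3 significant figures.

The hole lies 15° from the dip direction, so the down-dip offset is 680 × cos 15° = 656.83 m.
Depth = down-dip offset × tan(dip) = 656.83 × tan 18° = 656.83 × 0.3249
Depth = 213.42 m

213 m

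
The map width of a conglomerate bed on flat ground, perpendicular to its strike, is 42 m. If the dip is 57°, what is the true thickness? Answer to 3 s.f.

True thickness t = w · sin(dip) = 42 × sin 57°
t = 42 × 0.8387 = 35.224 m

35.2 m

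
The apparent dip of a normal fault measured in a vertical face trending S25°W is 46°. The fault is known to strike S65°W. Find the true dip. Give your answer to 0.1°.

The section is 40° from the strike.
tan(true dip) = tan 46° / sin 40° = 1.6110
δ = arctan(1.6110) = 58.17°

58.2°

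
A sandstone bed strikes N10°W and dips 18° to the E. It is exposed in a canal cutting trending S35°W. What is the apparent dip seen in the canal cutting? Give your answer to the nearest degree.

13°

The strike is N10°W and the section trends S35°W; the acute angle between them is β = 45°.
tan α = tan 18° × sin 45° = 0.3249 × 0.7071 = 0.2298
α = arctan(0.2298) = 12.94°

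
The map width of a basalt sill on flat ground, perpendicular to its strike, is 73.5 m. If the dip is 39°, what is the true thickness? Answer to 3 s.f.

46.3 m

True thickness t = w · sin(dip) = 73.5 × sin 39°
t = 73.5 × 0.6293 = 46.255 m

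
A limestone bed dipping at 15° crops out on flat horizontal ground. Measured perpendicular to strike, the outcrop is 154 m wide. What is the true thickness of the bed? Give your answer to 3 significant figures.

True thickness t = w · sin(dip) = 154 × sin 15°
t = 154 × 0.2588 = 39.858 m

39.9 m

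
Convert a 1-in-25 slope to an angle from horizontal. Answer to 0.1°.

tan θ = 1/25 = 0.0400
θ = arctan(0.0400) = 2.29°

2.3°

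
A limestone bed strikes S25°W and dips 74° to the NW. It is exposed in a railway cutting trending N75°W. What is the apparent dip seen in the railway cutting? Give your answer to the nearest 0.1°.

Angle between strike (S25°W) and section (N75°W): β = 80°.
tan(apparent dip) = tan 74° · sin 80° = 3.4344
α = arctan(3.4344) = 73.77°

73.8°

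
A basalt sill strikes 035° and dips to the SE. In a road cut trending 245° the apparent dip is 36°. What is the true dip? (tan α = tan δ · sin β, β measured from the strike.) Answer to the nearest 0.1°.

The section is 30° from the strike.
tan(true dip) = tan 36° / sin 30° = 1.4531
true dip = arctan 1.4531 = 55.46°

55.5°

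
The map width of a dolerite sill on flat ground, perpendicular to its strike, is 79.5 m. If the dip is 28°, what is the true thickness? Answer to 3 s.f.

True thickness t = w · sin(dip) = 79.5 × sin 28°
t = 79.5 × 0.4695 = 37.323 m

37.3 m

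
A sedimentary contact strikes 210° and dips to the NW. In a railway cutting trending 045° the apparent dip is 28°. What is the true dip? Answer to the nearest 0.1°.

64.0°

The section is 15° from the strike.
tan(true dip) = tan 28° / sin 15° = 2.0544
true dip = arctan 2.0544 = 64.04°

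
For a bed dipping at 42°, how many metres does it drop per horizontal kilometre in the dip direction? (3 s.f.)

900 m

drop per km = 1000 × tan 42° = 1000 × 0.9004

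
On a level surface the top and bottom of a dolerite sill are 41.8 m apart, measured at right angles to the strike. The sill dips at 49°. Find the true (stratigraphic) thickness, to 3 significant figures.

31.5 m

True thickness t = w · sin(dip) = 41.8 × sin 49°
t = 41.8 × 0.7547 = 31.547 m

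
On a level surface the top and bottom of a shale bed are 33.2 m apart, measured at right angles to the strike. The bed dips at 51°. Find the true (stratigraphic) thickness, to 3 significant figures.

25.8 m

True thickness t = w · sin(dip) = 33.2 × sin 51°
t = 33.2 × 0.7771 = 25.801 m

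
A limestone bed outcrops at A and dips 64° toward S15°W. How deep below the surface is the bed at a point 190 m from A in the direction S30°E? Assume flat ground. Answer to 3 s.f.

The hole lies 45° from the dip direction, so the down-dip offset is 190 × cos 45° = 134.35 m.
Depth = down-dip offset × tan(dip) = 134.35 × tan 64° = 134.35 × 2.0503
Depth = 275.46 m

275 m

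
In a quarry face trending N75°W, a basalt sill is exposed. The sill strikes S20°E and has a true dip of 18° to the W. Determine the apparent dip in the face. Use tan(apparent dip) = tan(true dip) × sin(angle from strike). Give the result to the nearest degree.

The section lies 55° from the strike.
tan α = tan 18° × sin 55° = 0.3249 × 0.8192 = 0.2662
apparent dip = arctan 0.2662 = 14.90°

15°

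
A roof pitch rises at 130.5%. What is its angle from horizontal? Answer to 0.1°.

52.5°

tan θ = 130.5/100 = 1.3050
θ = arctan(1.3050) = 52.54°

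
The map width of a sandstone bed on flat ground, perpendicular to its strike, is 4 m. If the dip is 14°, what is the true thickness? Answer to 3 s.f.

0.968 m

True thickness t = w · sin(dip) = 4 × sin 14°
t = 4 × 0.2419 = 0.968 m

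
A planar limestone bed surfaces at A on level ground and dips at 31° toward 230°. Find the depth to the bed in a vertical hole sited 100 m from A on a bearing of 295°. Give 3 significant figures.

25.4 m

The hole lies 65° from the dip direction, so the down-dip offset is 100 × cos 65° = 42.26 m.
Depth = down-dip offset × tan(dip) = 42.26 × tan 31° = 42.26 × 0.6009
Depth = 25.39 m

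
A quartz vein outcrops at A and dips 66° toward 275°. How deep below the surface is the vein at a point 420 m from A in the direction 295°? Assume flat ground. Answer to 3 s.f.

886 m

The hole lies 20° from the dip direction, so the down-dip offset is 420 × cos 20° = 394.67 m.
Depth = down-dip offset × tan(dip) = 394.67 × tan 66° = 394.67 × 2.2460
Depth = 886.45 m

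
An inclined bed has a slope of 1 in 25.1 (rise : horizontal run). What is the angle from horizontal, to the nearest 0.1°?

tan θ = 1/25.1 = 0.0398
θ = arctan(0.0398) = 2.28°

2.3°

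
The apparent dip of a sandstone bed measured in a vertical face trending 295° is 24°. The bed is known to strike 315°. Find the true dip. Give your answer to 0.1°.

The section is 20° from the strike.
tan δ = tan α / sin β = tan 24° / sin 20° = 0.4452 / 0.3420 = 1.3018
δ = arctan(1.3018) = 52.47°

52.5°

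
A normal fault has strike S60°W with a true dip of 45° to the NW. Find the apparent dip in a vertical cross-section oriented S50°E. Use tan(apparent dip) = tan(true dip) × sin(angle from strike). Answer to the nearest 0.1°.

43.2°

Angle between strike (S60°W) and section (S50°E): β = 70°.
tan(apparent dip) = tan 45° · sin 70° = 0.9397
apparent dip = arctan 0.9397 = 43.22°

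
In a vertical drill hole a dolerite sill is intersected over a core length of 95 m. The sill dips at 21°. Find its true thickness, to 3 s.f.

True thickness t = h · cos(dip) = 95 × cos 21°
t = 95 × 0.9336 = 88.690 m

88.7 m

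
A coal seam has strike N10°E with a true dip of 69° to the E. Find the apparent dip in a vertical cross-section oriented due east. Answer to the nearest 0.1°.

The section lies 80° from the strike.
tan α = tan 69° × sin 80° = 2.6051 × 0.9848 = 2.5655
apparent dip = arctan 2.5655 = 68.70°

68.7°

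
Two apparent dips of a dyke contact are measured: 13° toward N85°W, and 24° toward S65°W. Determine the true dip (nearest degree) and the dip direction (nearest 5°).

Each apparent-dip line lies in the plane. As unit vectors (x east, y north, z up), v₁ plunges 13°→N85°W and v₂ plunges 24°→S65°W.
n = v₁ × v₂ = (-0.121, -0.209, 0.445) (taken with n_z > 0).
Dip δ = arctan(|n_h|/n_z) = arctan(0.241/0.445) = 28.5°.
Dip direction = azimuth of (n_x, n_y) = atan2(-0.121, -0.209) = 210°.

true dip 28°, dip direction 210°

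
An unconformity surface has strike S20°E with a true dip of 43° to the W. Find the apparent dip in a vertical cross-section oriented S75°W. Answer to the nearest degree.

43°

Angle between strike (S20°E) and section (S75°W): β = 85°.
tan(apparent dip) = tan 43° · sin 85° = 0.9290
α = arctan(0.9290) = 42.89°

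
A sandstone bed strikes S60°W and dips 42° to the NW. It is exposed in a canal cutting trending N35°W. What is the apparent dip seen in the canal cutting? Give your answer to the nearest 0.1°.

41.9°

The strike is S60°W and the section trends N35°W; the acute angle between them is β = 85°.
tan α = tan 42° × sin 85° = 0.9004 × 0.9962 = 0.8970
α = arctan(0.8970) = 41.89°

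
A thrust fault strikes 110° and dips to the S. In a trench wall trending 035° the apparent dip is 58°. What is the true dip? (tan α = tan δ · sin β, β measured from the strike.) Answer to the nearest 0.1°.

β = acute angle between strike 110° and section 035° = 75°.
tan(true dip) = tan 58° / sin 75° = 1.6568
δ = arctan(1.6568) = 58.89°

58.9°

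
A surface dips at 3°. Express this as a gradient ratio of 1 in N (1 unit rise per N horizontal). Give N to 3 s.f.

1 : N means tan θ = 1/N, so N = 1/tan 3° = 1/0.0524

1 in 19.1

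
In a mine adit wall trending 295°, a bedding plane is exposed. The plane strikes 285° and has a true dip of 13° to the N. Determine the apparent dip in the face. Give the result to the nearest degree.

The section lies 10° from the strike.
tan(apparent dip) = tan 13° · sin 10° = 0.0401
α = arctan(0.0401) = 2.30°

2°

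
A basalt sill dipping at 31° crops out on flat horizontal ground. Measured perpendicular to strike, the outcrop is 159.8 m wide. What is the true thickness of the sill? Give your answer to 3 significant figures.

82.3 m

True thickness t = w · sin(dip) = 159.8 × sin 31°
t = 159.8 × 0.5150 = 82.303 m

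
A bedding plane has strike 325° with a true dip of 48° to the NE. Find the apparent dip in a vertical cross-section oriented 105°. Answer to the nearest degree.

The strike is 325° and the section trends 105°; the acute angle between them is β = 40°.
tan(apparent dip) = tan 48° · sin 40° = 0.7139
α = arctan(0.7139) = 35.52°

36°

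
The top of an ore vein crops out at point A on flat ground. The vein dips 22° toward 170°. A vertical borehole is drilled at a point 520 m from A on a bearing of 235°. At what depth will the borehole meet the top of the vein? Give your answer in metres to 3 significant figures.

The hole lies 65° from the dip direction, so the down-dip offset is 520 × cos 65° = 219.76 m.
Depth = down-dip offset × tan(dip) = 219.76 × tan 22° = 219.76 × 0.4040
Depth = 88.79 m

88.8 m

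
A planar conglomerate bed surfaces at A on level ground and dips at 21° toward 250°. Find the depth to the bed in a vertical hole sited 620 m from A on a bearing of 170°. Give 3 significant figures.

41.3 m

The hole lies 80° from the dip direction, so the down-dip offset is 620 × cos 80° = 107.66 m.
Depth = down-dip offset × tan(dip) = 107.66 × tan 21° = 107.66 × 0.3839
Depth = 41.33 m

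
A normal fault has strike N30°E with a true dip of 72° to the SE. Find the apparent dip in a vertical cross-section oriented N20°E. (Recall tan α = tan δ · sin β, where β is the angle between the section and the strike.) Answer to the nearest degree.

28°

The strike is N30°E and the section trends N20°E; the acute angle between them is β = 10°.
tan(apparent dip) = tan 72° · sin 10° = 0.5344
apparent dip = arctan 0.5344 = 28.12°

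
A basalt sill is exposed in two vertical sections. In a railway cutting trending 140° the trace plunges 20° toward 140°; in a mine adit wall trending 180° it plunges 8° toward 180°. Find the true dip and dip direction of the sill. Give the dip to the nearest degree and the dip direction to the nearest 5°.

true dip 23°, dip direction 110°

The two traces are lines in the plane: v₁ = (sin 140°·cos 20°, cos 140°·cos 20°, −sin 20°), v₂ = (sin 180°·cos 8°, cos 180°·cos 8°, −sin 8°).
n = v₁ × v₂ = (0.239, -0.084, 0.598) (taken with n_z > 0).
Dip δ = arctan(|n_h|/n_z) = arctan(0.253/0.598) = 22.9°.
Dip direction = azimuth of (n_x, n_y) = atan2(0.239, -0.084) = 109°.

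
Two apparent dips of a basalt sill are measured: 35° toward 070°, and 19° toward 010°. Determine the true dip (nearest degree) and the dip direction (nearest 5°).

The two traces are lines in the plane: v₁ = (sin 70°·cos 35°, cos 70°·cos 35°, −sin 35°), v₂ = (sin 10°·cos 19°, cos 10°·cos 19°, −sin 19°).
The plane normal is n = v₁ × v₂ ∝ (0.443, 0.156, 0.671).
Dip δ = arctan(|n_h|/n_z) = arctan(0.470/0.671) = 35.0°.
Dip direction = azimuth of (n_x, n_y) = atan2(0.443, 0.156) = 71°.

true dip 35°, dip direction 070°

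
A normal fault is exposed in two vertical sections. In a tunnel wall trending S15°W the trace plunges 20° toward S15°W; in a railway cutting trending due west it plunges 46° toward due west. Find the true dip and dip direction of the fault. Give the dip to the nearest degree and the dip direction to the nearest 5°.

The two traces are lines in the plane: v₁ = (sin 195°·cos 20°, cos 195°·cos 20°, −sin 20°), v₂ = (sin 270°·cos 46°, cos 270°·cos 46°, −sin 46°).
n = v₁ × v₂ = (-0.653, -0.063, 0.631) (taken with n_z > 0).
Dip δ = arctan(|n_h|/n_z) = arctan(0.656/0.631) = 46.1°.
The horizontal component of n points toward azimuth atan2(n_x, n_y) = 265°, the dip direction.

true dip 46°, dip direction 265°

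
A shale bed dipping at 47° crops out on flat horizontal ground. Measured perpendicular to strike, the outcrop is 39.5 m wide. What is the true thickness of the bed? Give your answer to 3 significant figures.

True thickness t = w · sin(dip) = 39.5 × sin 47°
t = 39.5 × 0.7314 = 28.888 m

28.9 m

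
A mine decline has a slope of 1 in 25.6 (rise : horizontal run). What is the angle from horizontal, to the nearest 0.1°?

2.2°

tan θ = 1/25.6 = 0.0391
θ = arctan(0.0391) = 2.24°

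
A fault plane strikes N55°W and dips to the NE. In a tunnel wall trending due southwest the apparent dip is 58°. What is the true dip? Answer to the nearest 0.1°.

β = acute angle between strike N55°W and section due southwest = 80°.
tan δ = tan α / sin β = tan 58° / sin 80° = 1.6003 / 0.9848 = 1.6250
δ = arctan(1.6250) = 58.39°

58.4°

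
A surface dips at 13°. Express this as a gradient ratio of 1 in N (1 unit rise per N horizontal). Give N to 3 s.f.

1 in 4.33

1 : N means tan θ = 1/N, so N = 1/tan 13° = 1/0.2309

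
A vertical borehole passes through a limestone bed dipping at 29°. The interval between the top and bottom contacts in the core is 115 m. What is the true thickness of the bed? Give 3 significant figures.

True thickness t = h · cos(dip) = 115 × cos 29°
t = 115 × 0.8746 = 100.581 m

101 m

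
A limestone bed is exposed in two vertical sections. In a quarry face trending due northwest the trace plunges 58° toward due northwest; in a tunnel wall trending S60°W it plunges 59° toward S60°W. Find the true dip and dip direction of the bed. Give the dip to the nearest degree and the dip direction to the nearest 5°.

Represent each trace as a vector plunging at its apparent dip toward its trend (east-north-up frame): v₁ = (-0.375, 0.375, -0.848), v₂ = (-0.446, -0.258, -0.857).
Cross product v₁ × v₂ gives the pole to the plane: n ∝ (-0.540, 0.057, 0.264).
tan δ = √(n_x²+n_y²)/n_z = 0.543/0.264, so δ = 64.1°.
Dip direction = azimuth of (n_x, n_y) = atan2(-0.540, 0.057) = 276°.

true dip 64°, dip direction 275°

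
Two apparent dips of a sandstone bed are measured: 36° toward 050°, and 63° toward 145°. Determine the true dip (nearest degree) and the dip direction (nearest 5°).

true dip 65°, dip direction 120°

Represent each trace as a vector plunging at its apparent dip toward its trend (east-north-up frame): v₁ = (0.620, 0.520, -0.588), v₂ = (0.260, -0.372, -0.891).
n = v₁ × v₂ = (0.682, -0.399, 0.366) (taken with n_z > 0).
tan δ = √(n_x²+n_y²)/n_z = 0.790/0.366, so δ = 65.2°.
Dip direction = azimuth of (n_x, n_y) = atan2(0.682, -0.399) = 120°.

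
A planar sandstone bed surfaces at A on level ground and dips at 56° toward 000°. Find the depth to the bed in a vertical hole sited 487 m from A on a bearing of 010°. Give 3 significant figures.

711 m

The hole lies 10° from the dip direction, so the down-dip offset is 487 × cos 10° = 479.60 m.
Depth = down-dip offset × tan(dip) = 479.60 × tan 56° = 479.60 × 1.4826
Depth = 711.04 m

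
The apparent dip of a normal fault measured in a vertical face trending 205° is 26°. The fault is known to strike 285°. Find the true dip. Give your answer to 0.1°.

26.3°

β = acute angle between strike 285° and section 205° = 80°.
tan(true dip) = tan 26° / sin 80° = 0.4953
true dip = arctan 0.4953 = 26.35°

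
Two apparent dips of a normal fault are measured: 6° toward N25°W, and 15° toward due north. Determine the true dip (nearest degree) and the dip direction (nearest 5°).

true dip 23°, dip direction 050°

The two traces are lines in the plane: v₁ = (sin 335°·cos 6°, cos 335°·cos 6°, −sin 6°), v₂ = (sin 0°·cos 15°, cos 0°·cos 15°, −sin 15°).
The plane normal is n = v₁ × v₂ ∝ (0.132, 0.109, 0.406).
tan δ = √(n_x²+n_y²)/n_z = 0.171/0.406, so δ = 22.9°.
Dip direction = atan2(0.132, 0.109) = 51° (azimuth of n's horizontal projection).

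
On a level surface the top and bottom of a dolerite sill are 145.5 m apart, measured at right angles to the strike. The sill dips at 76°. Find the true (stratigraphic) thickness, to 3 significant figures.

141 m

True thickness t = w · sin(dip) = 145.5 × sin 76°
t = 145.5 × 0.9703 = 141.178 m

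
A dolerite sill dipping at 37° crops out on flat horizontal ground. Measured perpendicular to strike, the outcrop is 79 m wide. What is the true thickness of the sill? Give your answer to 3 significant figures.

True thickness t = w · sin(dip) = 79 × sin 37°
t = 79 × 0.6018 = 47.543 m

47.5 m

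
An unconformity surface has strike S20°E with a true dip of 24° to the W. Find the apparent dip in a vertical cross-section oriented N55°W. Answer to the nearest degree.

14°

Angle between strike (S20°E) and section (N55°W): β = 35°.
tan α = tan 24° × sin 35° = 0.4452 × 0.5736 = 0.2554
α = arctan(0.2554) = 14.33°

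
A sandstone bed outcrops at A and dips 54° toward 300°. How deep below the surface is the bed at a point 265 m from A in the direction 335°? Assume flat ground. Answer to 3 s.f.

The hole lies 35° from the dip direction, so the down-dip offset is 265 × cos 35° = 217.08 m.
Depth = down-dip offset × tan(dip) = 217.08 × tan 54° = 217.08 × 1.3764
Depth = 298.78 m

299 m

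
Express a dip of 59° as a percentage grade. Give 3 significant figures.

grade % = 100 × tan 59° = 100 × 1.6643

166%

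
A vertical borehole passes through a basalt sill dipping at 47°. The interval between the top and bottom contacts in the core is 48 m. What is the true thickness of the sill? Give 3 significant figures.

32.7 m

True thickness t = h · cos(dip) = 48 × cos 47°
t = 48 × 0.6820 = 32.736 m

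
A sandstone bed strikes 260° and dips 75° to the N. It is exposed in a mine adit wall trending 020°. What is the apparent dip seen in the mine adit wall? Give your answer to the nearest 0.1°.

72.8°

The strike is 260° and the section trends 020°; the acute angle between them is β = 60°.
tan α = tan 75° × sin 60° = 3.7321 × 0.8660 = 3.2321
α = arctan(3.2321) = 72.81°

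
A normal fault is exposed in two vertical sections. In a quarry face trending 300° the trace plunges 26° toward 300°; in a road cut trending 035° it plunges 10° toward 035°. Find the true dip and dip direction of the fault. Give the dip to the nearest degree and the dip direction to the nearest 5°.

Each apparent-dip line lies in the plane. As unit vectors (x east, y north, z up), v₁ plunges 26°→300° and v₂ plunges 10°→035°.
Cross product v₁ × v₂ gives the pole to the plane: n ∝ (-0.276, 0.383, 0.882).
True dip = arccos(n_z / |n|) = arccos(0.8818) = 28.1°.
The horizontal component of n points toward azimuth atan2(n_x, n_y) = 324°, the dip direction.

true dip 28°, dip direction 325°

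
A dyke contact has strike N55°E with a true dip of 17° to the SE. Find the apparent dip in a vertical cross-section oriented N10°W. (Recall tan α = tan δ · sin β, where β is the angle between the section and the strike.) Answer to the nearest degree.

The section lies 65° from the strike.
tan α = tan 17° × sin 65° = 0.3057 × 0.9063 = 0.2771
α = arctan(0.2771) = 15.49°

15°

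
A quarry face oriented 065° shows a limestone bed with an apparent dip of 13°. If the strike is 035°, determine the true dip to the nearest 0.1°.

24.8°

β = acute angle between strike 035° and section 065° = 30°.
tan δ = tan α / sin β = tan 13° / sin 30° = 0.2309 / 0.5000 = 0.4617
δ = arctan(0.4617) = 24.78°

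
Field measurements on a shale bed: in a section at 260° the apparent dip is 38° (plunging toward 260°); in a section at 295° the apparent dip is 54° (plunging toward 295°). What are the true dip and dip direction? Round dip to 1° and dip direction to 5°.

true dip 56°, dip direction 320°

The two traces are lines in the plane: v₁ = (sin 260°·cos 38°, cos 260°·cos 38°, −sin 38°), v₂ = (sin 295°·cos 54°, cos 295°·cos 54°, −sin 54°).
n = v₁ × v₂ = (-0.264, 0.300, 0.266) (taken with n_z > 0).
tan δ = √(n_x²+n_y²)/n_z = 0.399/0.266, so δ = 56.4°.
Dip direction = atan2(-0.264, 0.300) = 319° (azimuth of n's horizontal projection).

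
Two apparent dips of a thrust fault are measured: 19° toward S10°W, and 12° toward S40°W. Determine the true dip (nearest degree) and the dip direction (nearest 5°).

true dip 21°, dip direction 165°

Represent each trace as a vector plunging at its apparent dip toward its trend (east-north-up frame): v₁ = (-0.164, -0.931, -0.326), v₂ = (-0.629, -0.749, -0.208).
Cross product v₁ × v₂ gives the pole to the plane: n ∝ (0.050, -0.171, 0.462).
True dip = arccos(n_z / |n|) = arccos(0.9334) = 21.0°.
Dip direction = atan2(0.050, -0.171) = 164° (azimuth of n's horizontal projection).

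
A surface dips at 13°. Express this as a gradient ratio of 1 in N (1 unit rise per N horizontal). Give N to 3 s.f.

1 : N means tan θ = 1/N, so N = 1/tan 13° = 1/0.2309

1 in 4.33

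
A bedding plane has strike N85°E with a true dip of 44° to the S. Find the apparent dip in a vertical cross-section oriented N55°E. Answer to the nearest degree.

26°

The section lies 30° from the strike.
tan α = tan 44° × sin 30° = 0.9657 × 0.5000 = 0.4828
apparent dip = arctan 0.4828 = 25.77°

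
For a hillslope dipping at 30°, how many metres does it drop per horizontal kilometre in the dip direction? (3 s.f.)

drop per km = 1000 × tan 30° = 1000 × 0.5774

577 m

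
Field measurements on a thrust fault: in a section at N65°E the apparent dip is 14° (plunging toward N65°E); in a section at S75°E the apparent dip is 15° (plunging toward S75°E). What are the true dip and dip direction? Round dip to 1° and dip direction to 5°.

true dip 15°, dip direction 090°

Each apparent-dip line lies in the plane. As unit vectors (x east, y north, z up), v₁ plunges 14°→N65°E and v₂ plunges 15°→S75°E.
n = v₁ × v₂ = (0.167, -0.002, 0.602) (taken with n_z > 0).
Dip δ = arctan(|n_h|/n_z) = arctan(0.167/0.602) = 15.5°.
Dip direction = atan2(0.167, -0.002) = 91° (azimuth of n's horizontal projection).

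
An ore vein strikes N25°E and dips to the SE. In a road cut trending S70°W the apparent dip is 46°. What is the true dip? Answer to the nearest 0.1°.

55.7°

β = acute angle between strike N25°E and section S70°W = 45°.
tan(true dip) = tan 46° / sin 45° = 1.4645
δ = arctan(1.4645) = 55.67°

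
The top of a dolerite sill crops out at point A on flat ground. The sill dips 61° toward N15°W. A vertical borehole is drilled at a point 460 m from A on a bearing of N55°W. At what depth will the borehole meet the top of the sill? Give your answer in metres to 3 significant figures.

The hole lies 40° from the dip direction, so the down-dip offset is 460 × cos 40° = 352.38 m.
Depth = down-dip offset × tan(dip) = 352.38 × tan 61° = 352.38 × 1.8040
Depth = 635.71 m

636 m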